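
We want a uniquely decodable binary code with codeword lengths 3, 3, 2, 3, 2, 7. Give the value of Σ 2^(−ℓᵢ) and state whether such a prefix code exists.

With common denominator 2^7 = 128: Σ 2^(−ℓᵢ) = 16/128 + 16/128 + 32/128 + 16/128 + 32/128 + 1/128 = 113/128 = 0.8828125.
Kraft's inequality requires Σ ≤ 1; here Σ = 0.8828125 ≤ 1, so such a prefix code exists.

0.8828125; yes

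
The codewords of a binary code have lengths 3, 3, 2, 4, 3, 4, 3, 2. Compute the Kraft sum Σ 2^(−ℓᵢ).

1.125

With common denominator 2^4 = 16: Σ 2^(−ℓᵢ) = 2/16 + 2/16 + 4/16 + 1/16 + 2/16 + 1/16 + 2/16 + 4/16 = 18/16 = 1.125.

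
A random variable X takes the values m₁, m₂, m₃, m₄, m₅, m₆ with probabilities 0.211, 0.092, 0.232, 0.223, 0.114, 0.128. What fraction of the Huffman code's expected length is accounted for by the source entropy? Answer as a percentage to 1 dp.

98.4%

Entropy H = −Σ p log₂ p ≈ 2.4989 bits.
Huffman merges: 23/250+57/500→103/500; 16/125+103/500→167/500; 211/1000+223/1000→217/500; 29/125+167/500→283/500; 217/500+283/500→1. L = 127/50 ≈ 2.5400.
Efficiency = H/L = 2.4989/2.5400 = 98.4%.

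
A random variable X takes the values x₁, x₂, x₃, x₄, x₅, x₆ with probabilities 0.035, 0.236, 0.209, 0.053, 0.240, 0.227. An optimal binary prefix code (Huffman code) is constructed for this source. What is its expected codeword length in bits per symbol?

Repeatedly combine the two least-probable nodes; the expected code length is the sum of the merged weights.
merge 7/200 + 53/1000 → 11/125
merge 11/125 + 209/1000 → 297/1000
merge 227/1000 + 59/250 → 463/1000
merge 6/25 + 297/1000 → 537/1000
merge 463/1000 + 537/1000 → 1
L = 11/125 + 297/1000 + 463/1000 + 537/1000 + 1 = 477/200 = 2.385 bits/symbol.

2.385 bits/symbol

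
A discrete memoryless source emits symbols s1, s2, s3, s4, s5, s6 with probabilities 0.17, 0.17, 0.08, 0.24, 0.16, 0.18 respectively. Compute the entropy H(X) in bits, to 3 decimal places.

H = −Σ pᵢ log₂ pᵢ.
−0.17·log₂(0.17) = 0.4346
−0.17·log₂(0.17) = 0.4346
−0.08·log₂(0.08) = 0.2915
−0.24·log₂(0.24) = 0.4941
−0.16·log₂(0.16) = 0.4230
−0.18·log₂(0.18) = 0.4453
Sum ≈ 2.5231 → 2.523 bits.

2.523 bits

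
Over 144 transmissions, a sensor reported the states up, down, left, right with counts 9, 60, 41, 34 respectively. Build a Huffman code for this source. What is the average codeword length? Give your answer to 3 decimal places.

Probabilities are the counts divided by 144.
Repeatedly combine the two least-probable nodes; the expected code length is the sum of the merged weights.
merge 1/16 + 17/72 → 43/144
merge 41/144 + 43/144 → 7/12
merge 5/12 + 7/12 → 1
L = 43/144 + 7/12 + 1 = 271/144 ≈ 1.882 bits/symbol.

1.882 bits/symbol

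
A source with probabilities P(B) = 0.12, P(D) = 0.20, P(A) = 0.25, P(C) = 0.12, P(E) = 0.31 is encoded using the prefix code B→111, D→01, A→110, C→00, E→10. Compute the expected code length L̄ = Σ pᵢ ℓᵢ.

2.37 bits/symbol

L̄ = Σ pᵢ·ℓᵢ = 0.12·3 + 0.20·2 + 0.25·3 + 0.12·2 + 0.31·2 = 2.37 bits/symbol.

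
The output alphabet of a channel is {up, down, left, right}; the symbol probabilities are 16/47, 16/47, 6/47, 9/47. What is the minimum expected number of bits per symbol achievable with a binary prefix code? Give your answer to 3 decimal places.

1.979 bits/symbol

Repeatedly combine the two least-probable nodes; the expected code length is the sum of the merged weights.
merge 6/47 + 9/47 → 15/47
merge 15/47 + 16/47 → 31/47
merge 16/47 + 31/47 → 1
L = 15/47 + 31/47 + 1 = 93/47 ≈ 1.979 bits/symbol.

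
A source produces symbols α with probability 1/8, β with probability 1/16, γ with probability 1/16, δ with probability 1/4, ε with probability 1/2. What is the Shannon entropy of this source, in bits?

1.875 bits

Each probability is a power of 1/2, so log₂(1/p) is an integer.
H = Σ p·log₂(1/p) = 1/8·3 + 1/16·4 + 1/16·4 + 1/4·2 + 1/2·1 = 1.875 bits.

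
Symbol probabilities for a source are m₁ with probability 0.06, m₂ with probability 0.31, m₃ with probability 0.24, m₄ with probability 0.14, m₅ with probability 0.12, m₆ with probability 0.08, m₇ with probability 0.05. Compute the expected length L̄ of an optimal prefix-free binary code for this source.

2.56 bits/symbol

Repeatedly combine the two least-probable nodes; the expected code length is the sum of the merged weights.
merge 1/20 + 3/50 → 11/100
merge 2/25 + 11/100 → 19/100
merge 3/25 + 7/50 → 13/50
merge 19/100 + 6/25 → 43/100
merge 13/50 + 31/100 → 57/100
merge 43/100 + 57/100 → 1
L = 11/100 + 19/100 + 13/50 + 43/100 + 57/100 + 1 = 64/25 = 2.56 bits/symbol.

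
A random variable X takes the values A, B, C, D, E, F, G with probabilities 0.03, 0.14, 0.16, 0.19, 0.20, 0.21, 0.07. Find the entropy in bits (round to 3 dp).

2.633 bits

H = −Σ pᵢ log₂ pᵢ.
−0.03·log₂(0.03) = 0.1518
−0.14·log₂(0.14) = 0.3971
−0.16·log₂(0.16) = 0.4230
−0.19·log₂(0.19) = 0.4552
−0.20·log₂(0.20) = 0.4644
−0.21·log₂(0.21) = 0.4728
−0.07·log₂(0.07) = 0.2686
Sum ≈ 2.6329 → 2.633 bits.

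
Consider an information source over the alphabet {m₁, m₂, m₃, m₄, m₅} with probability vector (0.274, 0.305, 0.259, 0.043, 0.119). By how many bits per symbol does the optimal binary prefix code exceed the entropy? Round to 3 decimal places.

Entropy H = −Σ p log₂ p ≈ 2.0997 bits.
Huffman merges: 43/1000+119/1000→81/500; 81/500+259/1000→421/1000; 137/500+61/200→579/1000; 421/1000+579/1000→1. L = 1081/500 ≈ 2.1620.
L − H = 2.1620 − 2.0997 = 0.062 bits.

0.062 bits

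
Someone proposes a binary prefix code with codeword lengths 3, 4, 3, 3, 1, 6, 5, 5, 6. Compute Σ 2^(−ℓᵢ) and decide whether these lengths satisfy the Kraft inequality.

1.03125; no

With common denominator 2^6 = 64: Σ 2^(−ℓᵢ) = 8/64 + 4/64 + 8/64 + 8/64 + 32/64 + 1/64 + 2/64 + 2/64 + 1/64 = 66/64 = 1.03125.
Kraft's inequality requires Σ ≤ 1; here Σ = 1.03125 > 1, so no such prefix code exists.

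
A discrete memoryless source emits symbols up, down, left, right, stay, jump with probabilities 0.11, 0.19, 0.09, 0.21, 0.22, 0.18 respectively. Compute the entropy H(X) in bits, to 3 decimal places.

H = −Σ pᵢ log₂ pᵢ.
−0.11·log₂(0.11) = 0.3503
−0.19·log₂(0.19) = 0.4552
−0.09·log₂(0.09) = 0.3127
−0.21·log₂(0.21) = 0.4728
−0.22·log₂(0.22) = 0.4806
−0.18·log₂(0.18) = 0.4453
Sum ≈ 2.5169 → 2.517 bits.

2.517 bits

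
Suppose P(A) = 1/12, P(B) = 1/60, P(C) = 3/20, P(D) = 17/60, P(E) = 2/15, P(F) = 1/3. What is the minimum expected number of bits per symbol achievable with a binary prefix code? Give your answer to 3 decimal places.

Repeatedly combine the two least-probable nodes; the expected code length is the sum of the merged weights.
merge 1/60 + 1/12 → 1/10
merge 1/10 + 2/15 → 7/30
merge 3/20 + 7/30 → 23/60
merge 17/60 + 1/3 → 37/60
merge 23/60 + 37/60 → 1
L = 1/10 + 7/30 + 23/60 + 37/60 + 1 = 7/3 ≈ 2.333 bits/symbol.

2.333 bits/symbol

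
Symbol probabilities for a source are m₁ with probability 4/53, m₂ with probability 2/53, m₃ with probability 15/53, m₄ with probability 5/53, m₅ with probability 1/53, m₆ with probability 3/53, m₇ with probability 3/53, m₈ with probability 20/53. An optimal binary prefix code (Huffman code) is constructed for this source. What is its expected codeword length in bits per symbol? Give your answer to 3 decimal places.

2.472 bits/symbol

Repeatedly combine the two least-probable nodes; the expected code length is the sum of the merged weights.
merge 1/53 + 2/53 → 3/53
merge 3/53 + 3/53 → 6/53
merge 3/53 + 4/53 → 7/53
merge 5/53 + 6/53 → 11/53
merge 7/53 + 11/53 → 18/53
merge 15/53 + 18/53 → 33/53
merge 20/53 + 33/53 → 1
L = 3/53 + 6/53 + 7/53 + 11/53 + 18/53 + 33/53 + 1 = 131/53 ≈ 2.472 bits/symbol.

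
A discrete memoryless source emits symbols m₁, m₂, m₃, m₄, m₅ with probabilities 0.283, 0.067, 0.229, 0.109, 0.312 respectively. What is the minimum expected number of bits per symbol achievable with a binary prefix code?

Repeatedly combine the two least-probable nodes; the expected code length is the sum of the merged weights.
merge 67/1000 + 109/1000 → 22/125
merge 22/125 + 229/1000 → 81/200
merge 283/1000 + 39/125 → 119/200
merge 81/200 + 119/200 → 1
L = 22/125 + 81/200 + 119/200 + 1 = 272/125 = 2.176 bits/symbol.

2.176 bits/symbol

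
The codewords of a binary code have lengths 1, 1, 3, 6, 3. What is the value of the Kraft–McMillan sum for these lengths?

With common denominator 2^6 = 64: Σ 2^(−ℓᵢ) = 32/64 + 32/64 + 8/64 + 1/64 + 8/64 = 81/64 = 1.265625.

1.265625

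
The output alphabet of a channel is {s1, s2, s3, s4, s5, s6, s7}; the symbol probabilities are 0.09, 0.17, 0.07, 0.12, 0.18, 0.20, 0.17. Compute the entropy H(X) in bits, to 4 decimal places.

2.7271 bits

H = −Σ pᵢ log₂ pᵢ.
−0.09·log₂(0.09) = 0.3127
−0.17·log₂(0.17) = 0.4346
−0.07·log₂(0.07) = 0.2686
−0.12·log₂(0.12) = 0.3671
−0.18·log₂(0.18) = 0.4453
−0.20·log₂(0.20) = 0.4644
−0.17·log₂(0.17) = 0.4346
Sum ≈ 2.7271 → 2.7271 bits.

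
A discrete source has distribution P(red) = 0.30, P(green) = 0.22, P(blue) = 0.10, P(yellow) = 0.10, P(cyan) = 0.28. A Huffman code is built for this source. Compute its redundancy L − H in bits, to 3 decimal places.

0.020 bits

Entropy H = −Σ p log₂ p ≈ 2.1803 bits.
Huffman merges: 1/10+1/10→1/5; 1/5+11/50→21/50; 7/25+3/10→29/50; 21/50+29/50→1. L = 11/5 ≈ 2.2000.
L − H = 2.2000 − 2.1803 = 0.020 bits.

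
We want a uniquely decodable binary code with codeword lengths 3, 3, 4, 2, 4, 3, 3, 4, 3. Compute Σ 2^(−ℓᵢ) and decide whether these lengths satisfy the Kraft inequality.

With common denominator 2^4 = 16: Σ 2^(−ℓᵢ) = 2/16 + 2/16 + 1/16 + 4/16 + 1/16 + 2/16 + 2/16 + 1/16 + 2/16 = 17/16 = 1.0625.
Kraft's inequality requires Σ ≤ 1; here Σ = 1.0625 > 1, so no such prefix code exists.

1.0625; no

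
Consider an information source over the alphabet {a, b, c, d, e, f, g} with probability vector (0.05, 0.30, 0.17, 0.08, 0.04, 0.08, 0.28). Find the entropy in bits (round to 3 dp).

H = −Σ pᵢ log₂ pᵢ.
−0.05·log₂(0.05) = 0.2161
−0.30·log₂(0.30) = 0.5211
−0.17·log₂(0.17) = 0.4346
−0.08·log₂(0.08) = 0.2915
−0.04·log₂(0.04) = 0.1858
−0.08·log₂(0.08) = 0.2915
−0.28·log₂(0.28) = 0.5142
Sum ≈ 2.4548 → 2.455 bits.

2.455 bits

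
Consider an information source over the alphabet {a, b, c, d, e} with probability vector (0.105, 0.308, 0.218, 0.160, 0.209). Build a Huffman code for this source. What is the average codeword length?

Repeatedly combine the two least-probable nodes; the expected code length is the sum of the merged weights.
merge 21/200 + 4/25 → 53/200
merge 209/1000 + 109/500 → 427/1000
merge 53/200 + 77/250 → 573/1000
merge 427/1000 + 573/1000 → 1
L = 53/200 + 427/1000 + 573/1000 + 1 = 453/200 = 2.265 bits/symbol.

2.265 bits/symbol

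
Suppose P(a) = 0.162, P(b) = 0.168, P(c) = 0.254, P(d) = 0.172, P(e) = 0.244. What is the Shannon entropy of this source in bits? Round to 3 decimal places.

2.293 bits

H = −Σ pᵢ log₂ pᵢ.
−0.162·log₂(0.162) = 0.4254
−0.168·log₂(0.168) = 0.4323
−0.254·log₂(0.254) = 0.5022
−0.172·log₂(0.172) = 0.4368
−0.244·log₂(0.244) = 0.4966
Sum ≈ 2.2933 → 2.293 bits.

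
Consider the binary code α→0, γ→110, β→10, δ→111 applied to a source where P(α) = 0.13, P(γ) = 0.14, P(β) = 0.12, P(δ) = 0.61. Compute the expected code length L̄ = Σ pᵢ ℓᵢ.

2.62 bits/symbol

L̄ = Σ pᵢ·ℓᵢ = 0.13·1 + 0.14·3 + 0.12·2 + 0.61·3 = 2.62 bits/symbol.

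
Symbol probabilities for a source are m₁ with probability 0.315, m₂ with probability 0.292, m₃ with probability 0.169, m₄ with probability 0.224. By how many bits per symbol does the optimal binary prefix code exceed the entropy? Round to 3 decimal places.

0.039 bits

Entropy H = −Σ p log₂ p ≈ 1.9605 bits.
Huffman merges: 169/1000+28/125→393/1000; 73/250+63/200→607/1000; 393/1000+607/1000→1. L = 2 ≈ 2.0000.
L − H = 2.0000 − 1.9605 = 0.039 bits.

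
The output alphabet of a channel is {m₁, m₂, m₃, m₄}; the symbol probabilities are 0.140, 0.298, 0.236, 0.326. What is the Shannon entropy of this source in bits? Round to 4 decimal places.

1.9364 bits

H = −Σ pᵢ log₂ pᵢ.
−0.140·log₂(0.140) = 0.3971
−0.298·log₂(0.298) = 0.5205
−0.236·log₂(0.236) = 0.4916
−0.326·log₂(0.326) = 0.5272
Sum ≈ 1.9364 → 1.9364 bits.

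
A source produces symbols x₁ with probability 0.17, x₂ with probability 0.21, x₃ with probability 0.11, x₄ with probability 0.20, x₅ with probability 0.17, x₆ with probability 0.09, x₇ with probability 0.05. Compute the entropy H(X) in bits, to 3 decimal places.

H = −Σ pᵢ log₂ pᵢ.
−0.17·log₂(0.17) = 0.4346
−0.21·log₂(0.21) = 0.4728
−0.11·log₂(0.11) = 0.3503
−0.20·log₂(0.20) = 0.4644
−0.17·log₂(0.17) = 0.4346
−0.09·log₂(0.09) = 0.3127
−0.05·log₂(0.05) = 0.2161
Sum ≈ 2.6854 → 2.685 bits.

2.685 bits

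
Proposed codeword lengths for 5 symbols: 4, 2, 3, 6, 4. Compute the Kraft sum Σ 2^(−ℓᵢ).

With common denominator 2^6 = 64: Σ 2^(−ℓᵢ) = 4/64 + 16/64 + 8/64 + 1/64 + 4/64 = 33/64 = 0.515625.

0.515625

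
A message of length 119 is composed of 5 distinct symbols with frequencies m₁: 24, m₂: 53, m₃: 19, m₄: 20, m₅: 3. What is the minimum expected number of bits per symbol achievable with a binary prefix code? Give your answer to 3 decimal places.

2.092 bits/symbol

Probabilities are the counts divided by 119.
Repeatedly combine the two least-probable nodes; the expected code length is the sum of the merged weights.
merge 3/119 + 19/119 → 22/119
merge 20/119 + 22/119 → 6/17
merge 24/119 + 6/17 → 66/119
merge 53/119 + 66/119 → 1
L = 22/119 + 6/17 + 66/119 + 1 = 249/119 ≈ 2.092 bits/symbol.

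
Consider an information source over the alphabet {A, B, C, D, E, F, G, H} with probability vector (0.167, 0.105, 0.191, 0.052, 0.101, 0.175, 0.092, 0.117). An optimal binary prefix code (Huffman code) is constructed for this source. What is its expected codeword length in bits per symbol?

Repeatedly combine the two least-probable nodes; the expected code length is the sum of the merged weights.
merge 13/250 + 23/250 → 18/125
merge 101/1000 + 21/200 → 103/500
merge 117/1000 + 18/125 → 261/1000
merge 167/1000 + 7/40 → 171/500
merge 191/1000 + 103/500 → 397/1000
merge 261/1000 + 171/500 → 603/1000
merge 397/1000 + 603/1000 → 1
L = 18/125 + 103/500 + 261/1000 + 171/500 + 397/1000 + 603/1000 + 1 = 2953/1000 = 2.953 bits/symbol.

2.953 bits/symbol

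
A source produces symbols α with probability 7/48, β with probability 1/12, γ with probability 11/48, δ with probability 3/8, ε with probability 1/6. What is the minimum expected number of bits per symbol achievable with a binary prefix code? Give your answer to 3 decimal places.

Repeatedly combine the two least-probable nodes; the expected code length is the sum of the merged weights.
merge 1/12 + 7/48 → 11/48
merge 1/6 + 11/48 → 19/48
merge 11/48 + 3/8 → 29/48
merge 19/48 + 29/48 → 1
L = 11/48 + 19/48 + 29/48 + 1 = 107/48 ≈ 2.229 bits/symbol.

2.229 bits/symbol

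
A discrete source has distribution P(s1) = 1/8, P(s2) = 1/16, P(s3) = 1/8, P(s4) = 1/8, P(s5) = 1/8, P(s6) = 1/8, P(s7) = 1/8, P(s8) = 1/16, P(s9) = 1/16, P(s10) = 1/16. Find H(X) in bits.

3.25 bits

Each probability is a power of 1/2, so log₂(1/p) is an integer.
H = Σ p·log₂(1/p) = 1/8·3 + 1/16·4 + 1/8·3 + 1/8·3 + 1/8·3 + 1/8·3 + 1/8·3 + 1/16·4 + 1/16·4 + 1/16·4 = 3.25 bits.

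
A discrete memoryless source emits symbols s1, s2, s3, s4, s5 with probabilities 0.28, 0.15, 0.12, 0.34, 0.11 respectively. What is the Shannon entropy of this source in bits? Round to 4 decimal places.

H = −Σ pᵢ log₂ pᵢ.
−0.28·log₂(0.28) = 0.5142
−0.15·log₂(0.15) = 0.4105
−0.12·log₂(0.12) = 0.3671
−0.34·log₂(0.34) = 0.5292
−0.11·log₂(0.11) = 0.3503
Sum ≈ 2.1713 → 2.1713 bits.

2.1713 bits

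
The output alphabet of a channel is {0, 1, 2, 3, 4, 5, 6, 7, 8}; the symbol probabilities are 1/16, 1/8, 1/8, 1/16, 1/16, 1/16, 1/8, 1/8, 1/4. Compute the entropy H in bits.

Each probability is a power of 1/2, so log₂(1/p) is an integer.
H = Σ p·log₂(1/p) = 1/16·4 + 1/8·3 + 1/8·3 + 1/16·4 + 1/16·4 + 1/16·4 + 1/8·3 + 1/8·3 + 1/4·2 = 3 bits.

3 bits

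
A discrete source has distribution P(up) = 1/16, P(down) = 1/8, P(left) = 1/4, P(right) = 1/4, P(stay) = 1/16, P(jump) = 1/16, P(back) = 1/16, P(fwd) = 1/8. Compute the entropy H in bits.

Each probability is a power of 1/2, so log₂(1/p) is an integer.
H = Σ p·log₂(1/p) = 1/16·4 + 1/8·3 + 1/4·2 + 1/4·2 + 1/16·4 + 1/16·4 + 1/16·4 + 1/8·3 = 2.75 bits.

2.75 bits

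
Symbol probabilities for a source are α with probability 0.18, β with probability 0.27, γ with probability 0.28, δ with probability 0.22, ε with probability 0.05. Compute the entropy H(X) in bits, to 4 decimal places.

2.1662 bits

H = −Σ pᵢ log₂ pᵢ.
−0.18·log₂(0.18) = 0.4453
−0.27·log₂(0.27) = 0.5100
−0.28·log₂(0.28) = 0.5142
−0.22·log₂(0.22) = 0.4806
−0.05·log₂(0.05) = 0.2161
Sum ≈ 2.1662 → 2.1662 bits.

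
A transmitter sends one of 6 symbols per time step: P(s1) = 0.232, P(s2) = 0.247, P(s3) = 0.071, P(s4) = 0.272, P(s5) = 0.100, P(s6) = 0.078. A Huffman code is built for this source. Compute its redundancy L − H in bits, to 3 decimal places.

0.010 bits

Entropy H = −Σ p log₂ p ≈ 2.3884 bits.
Huffman merges: 71/1000+39/500→149/1000; 1/10+149/1000→249/1000; 29/125+247/1000→479/1000; 249/1000+34/125→521/1000; 479/1000+521/1000→1. L = 1199/500 ≈ 2.3980.
L − H = 2.3980 − 2.3884 = 0.010 bits.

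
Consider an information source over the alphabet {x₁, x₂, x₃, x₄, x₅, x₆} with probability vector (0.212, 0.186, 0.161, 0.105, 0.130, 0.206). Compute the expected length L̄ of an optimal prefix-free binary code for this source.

2.582 bits/symbol

Repeatedly combine the two least-probable nodes; the expected code length is the sum of the merged weights.
merge 21/200 + 13/100 → 47/200
merge 161/1000 + 93/500 → 347/1000
merge 103/500 + 53/250 → 209/500
merge 47/200 + 347/1000 → 291/500
merge 209/500 + 291/500 → 1
L = 47/200 + 347/1000 + 209/500 + 291/500 + 1 = 1291/500 = 2.582 bits/symbol.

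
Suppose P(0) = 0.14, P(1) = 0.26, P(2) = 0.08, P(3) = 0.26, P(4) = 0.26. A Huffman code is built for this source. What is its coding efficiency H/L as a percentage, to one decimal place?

99.3%

Entropy H = −Σ p log₂ p ≈ 2.2045 bits.
Huffman merges: 2/25+7/50→11/50; 11/50+13/50→12/25; 13/50+13/50→13/25; 12/25+13/25→1. L = 111/50 ≈ 2.2200.
Efficiency = H/L = 2.2045/2.2200 = 99.3%.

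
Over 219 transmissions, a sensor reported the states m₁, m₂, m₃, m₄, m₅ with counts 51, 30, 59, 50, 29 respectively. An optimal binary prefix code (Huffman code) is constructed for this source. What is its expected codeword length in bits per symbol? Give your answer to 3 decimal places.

2.269 bits/symbol

Probabilities are the counts divided by 219.
Repeatedly combine the two least-probable nodes; the expected code length is the sum of the merged weights.
merge 29/219 + 10/73 → 59/219
merge 50/219 + 17/73 → 101/219
merge 59/219 + 59/219 → 118/219
merge 101/219 + 118/219 → 1
L = 59/219 + 101/219 + 118/219 + 1 = 497/219 ≈ 2.269 bits/symbol.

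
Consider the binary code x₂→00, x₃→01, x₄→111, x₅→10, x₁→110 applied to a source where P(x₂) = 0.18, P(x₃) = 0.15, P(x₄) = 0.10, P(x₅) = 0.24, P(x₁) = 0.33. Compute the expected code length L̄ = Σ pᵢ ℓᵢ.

L̄ = Σ pᵢ·ℓᵢ = 0.18·2 + 0.15·2 + 0.10·3 + 0.24·2 + 0.33·3 = 2.43 bits/symbol.

2.43 bits/symbol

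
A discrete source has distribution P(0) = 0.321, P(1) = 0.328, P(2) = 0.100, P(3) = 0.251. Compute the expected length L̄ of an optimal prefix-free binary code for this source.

2 bits/symbol

Repeatedly combine the two least-probable nodes; the expected code length is the sum of the merged weights.
merge 1/10 + 251/1000 → 351/1000
merge 321/1000 + 41/125 → 649/1000
merge 351/1000 + 649/1000 → 1
L = 351/1000 + 649/1000 + 1 = 2 bits/symbol.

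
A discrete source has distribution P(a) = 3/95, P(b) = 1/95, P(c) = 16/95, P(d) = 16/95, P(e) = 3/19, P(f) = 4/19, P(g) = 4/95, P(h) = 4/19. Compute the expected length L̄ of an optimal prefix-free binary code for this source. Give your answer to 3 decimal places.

2.705 bits/symbol

Repeatedly combine the two least-probable nodes; the expected code length is the sum of the merged weights.
merge 1/95 + 3/95 → 4/95
merge 4/95 + 4/95 → 8/95
merge 8/95 + 3/19 → 23/95
merge 16/95 + 16/95 → 32/95
merge 4/19 + 4/19 → 8/19
merge 23/95 + 32/95 → 11/19
merge 8/19 + 11/19 → 1
L = 4/95 + 8/95 + 23/95 + 32/95 + 8/19 + 11/19 + 1 = 257/95 ≈ 2.705 bits/symbol.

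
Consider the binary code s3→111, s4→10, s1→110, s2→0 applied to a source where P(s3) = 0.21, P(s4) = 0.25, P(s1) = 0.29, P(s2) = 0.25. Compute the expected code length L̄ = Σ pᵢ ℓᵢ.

2.25 bits/symbol

L̄ = Σ pᵢ·ℓᵢ = 0.21·3 + 0.25·2 + 0.29·3 + 0.25·1 = 2.25 bits/symbol.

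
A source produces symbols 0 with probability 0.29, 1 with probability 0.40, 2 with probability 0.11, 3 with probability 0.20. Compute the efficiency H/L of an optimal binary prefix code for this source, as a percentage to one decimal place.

Entropy H = −Σ p log₂ p ≈ 1.8613 bits.
Huffman merges: 11/100+1/5→31/100; 29/100+31/100→3/5; 2/5+3/5→1. L = 191/100 ≈ 1.9100.
Efficiency = H/L = 1.8613/1.9100 = 97.5%.

97.5%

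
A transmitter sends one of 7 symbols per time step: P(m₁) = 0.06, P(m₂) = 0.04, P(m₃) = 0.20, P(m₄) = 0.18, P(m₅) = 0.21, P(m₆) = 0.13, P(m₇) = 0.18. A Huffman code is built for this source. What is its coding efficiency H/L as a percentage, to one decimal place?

Entropy H = −Σ p log₂ p ≈ 2.6398 bits.
Huffman merges: 1/25+3/50→1/10; 1/10+13/100→23/100; 9/50+9/50→9/25; 1/5+21/100→41/100; 23/100+9/25→59/100; 41/100+59/100→1. L = 269/100 ≈ 2.6900.
Efficiency = H/L = 2.6398/2.6900 = 98.1%.

98.1%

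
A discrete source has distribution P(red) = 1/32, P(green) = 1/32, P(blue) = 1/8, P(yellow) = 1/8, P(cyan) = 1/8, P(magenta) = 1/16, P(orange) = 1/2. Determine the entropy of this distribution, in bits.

Each probability is a power of 1/2, so log₂(1/p) is an integer.
H = Σ p·log₂(1/p) = 1/32·5 + 1/32·5 + 1/8·3 + 1/8·3 + 1/8·3 + 1/16·4 + 1/2·1 = 2.1875 bits.

2.1875 bits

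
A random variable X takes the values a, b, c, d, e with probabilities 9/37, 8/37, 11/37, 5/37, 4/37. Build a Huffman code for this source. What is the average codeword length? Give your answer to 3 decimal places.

Repeatedly combine the two least-probable nodes; the expected code length is the sum of the merged weights.
merge 4/37 + 5/37 → 9/37
merge 8/37 + 9/37 → 17/37
merge 9/37 + 11/37 → 20/37
merge 17/37 + 20/37 → 1
L = 9/37 + 17/37 + 20/37 + 1 = 83/37 ≈ 2.243 bits/symbol.

2.243 bits/symbol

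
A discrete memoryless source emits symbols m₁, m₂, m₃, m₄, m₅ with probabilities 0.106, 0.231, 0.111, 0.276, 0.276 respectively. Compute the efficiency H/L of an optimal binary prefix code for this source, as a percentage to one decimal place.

Entropy H = −Σ p log₂ p ≈ 2.2088 bits.
Huffman merges: 53/500+111/1000→217/1000; 217/1000+231/1000→56/125; 69/250+69/250→69/125; 56/125+69/125→1. L = 2217/1000 ≈ 2.2170.
Efficiency = H/L = 2.2088/2.2170 = 99.6%.

99.6%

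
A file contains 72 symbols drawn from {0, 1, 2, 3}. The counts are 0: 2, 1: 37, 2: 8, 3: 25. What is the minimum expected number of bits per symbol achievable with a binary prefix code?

1.625 bits/symbol

Probabilities are the counts divided by 72.
Repeatedly combine the two least-probable nodes; the expected code length is the sum of the merged weights.
merge 1/36 + 1/9 → 5/36
merge 5/36 + 25/72 → 35/72
merge 35/72 + 37/72 → 1
L = 5/36 + 35/72 + 1 = 13/8 = 1.625 bits/symbol.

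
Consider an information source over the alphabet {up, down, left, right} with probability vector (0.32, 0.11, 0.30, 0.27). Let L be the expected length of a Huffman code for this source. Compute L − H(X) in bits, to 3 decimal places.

Entropy H = −Σ p log₂ p ≈ 1.9074 bits.
Huffman merges: 11/100+27/100→19/50; 3/10+8/25→31/50; 19/50+31/50→1. L = 2 ≈ 2.0000.
L − H = 2.0000 − 1.9074 = 0.093 bits.

0.093 bits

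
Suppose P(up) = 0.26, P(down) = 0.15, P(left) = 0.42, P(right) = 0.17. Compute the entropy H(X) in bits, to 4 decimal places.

H = −Σ pᵢ log₂ pᵢ.
−0.26·log₂(0.26) = 0.5053
−0.15·log₂(0.15) = 0.4105
−0.42·log₂(0.42) = 0.5256
−0.17·log₂(0.17) = 0.4346
Sum ≈ 1.8761 → 1.8761 bits.

1.8761 bits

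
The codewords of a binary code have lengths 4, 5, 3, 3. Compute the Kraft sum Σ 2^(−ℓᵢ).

With common denominator 2^5 = 32: Σ 2^(−ℓᵢ) = 2/32 + 1/32 + 4/32 + 4/32 = 11/32 = 0.34375.

0.34375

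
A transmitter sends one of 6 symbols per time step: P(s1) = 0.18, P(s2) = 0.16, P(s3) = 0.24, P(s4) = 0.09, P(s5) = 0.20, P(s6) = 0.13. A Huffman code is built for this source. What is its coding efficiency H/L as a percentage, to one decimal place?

Entropy H = −Σ p log₂ p ≈ 2.5221 bits.
Huffman merges: 9/100+13/100→11/50; 4/25+9/50→17/50; 1/5+11/50→21/50; 6/25+17/50→29/50; 21/50+29/50→1. L = 64/25 ≈ 2.5600.
Efficiency = H/L = 2.5221/2.5600 = 98.5%.

98.5%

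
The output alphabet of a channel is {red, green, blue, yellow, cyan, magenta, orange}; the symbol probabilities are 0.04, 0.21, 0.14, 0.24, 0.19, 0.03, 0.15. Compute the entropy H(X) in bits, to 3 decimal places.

2.567 bits

H = −Σ pᵢ log₂ pᵢ.
−0.04·log₂(0.04) = 0.1858
−0.21·log₂(0.21) = 0.4728
−0.14·log₂(0.14) = 0.3971
−0.24·log₂(0.24) = 0.4941
−0.19·log₂(0.19) = 0.4552
−0.03·log₂(0.03) = 0.1518
−0.15·log₂(0.15) = 0.4105
Sum ≈ 2.5674 → 2.567 bits.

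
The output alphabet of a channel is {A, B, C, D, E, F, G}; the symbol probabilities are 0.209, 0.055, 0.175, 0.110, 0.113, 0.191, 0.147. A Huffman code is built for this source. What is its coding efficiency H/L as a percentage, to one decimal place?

Entropy H = −Σ p log₂ p ≈ 2.7107 bits.
Huffman merges: 11/200+11/100→33/200; 113/1000+147/1000→13/50; 33/200+7/40→17/50; 191/1000+209/1000→2/5; 13/50+17/50→3/5; 2/5+3/5→1. L = 553/200 ≈ 2.7650.
Efficiency = H/L = 2.7107/2.7650 = 98.0%.

98.0%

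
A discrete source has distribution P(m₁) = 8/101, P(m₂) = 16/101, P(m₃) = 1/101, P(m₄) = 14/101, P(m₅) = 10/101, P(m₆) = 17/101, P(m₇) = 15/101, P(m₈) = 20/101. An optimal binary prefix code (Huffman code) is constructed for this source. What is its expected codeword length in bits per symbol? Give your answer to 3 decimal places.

Repeatedly combine the two least-probable nodes; the expected code length is the sum of the merged weights.
merge 1/101 + 8/101 → 9/101
merge 9/101 + 10/101 → 19/101
merge 14/101 + 15/101 → 29/101
merge 16/101 + 17/101 → 33/101
merge 19/101 + 20/101 → 39/101
merge 29/101 + 33/101 → 62/101
merge 39/101 + 62/101 → 1
L = 9/101 + 19/101 + 29/101 + 33/101 + 39/101 + 62/101 + 1 = 292/101 ≈ 2.891 bits/symbol.

2.891 bits/symbol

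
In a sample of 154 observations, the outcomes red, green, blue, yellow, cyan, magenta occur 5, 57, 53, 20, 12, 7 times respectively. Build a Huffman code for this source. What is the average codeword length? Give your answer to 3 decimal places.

Probabilities are the counts divided by 154.
Repeatedly combine the two least-probable nodes; the expected code length is the sum of the merged weights.
merge 5/154 + 1/22 → 6/77
merge 6/77 + 6/77 → 12/77
merge 10/77 + 12/77 → 2/7
merge 2/7 + 53/154 → 97/154
merge 57/154 + 97/154 → 1
L = 6/77 + 12/77 + 2/7 + 97/154 + 1 = 331/154 ≈ 2.149 bits/symbol.

2.149 bits/symbol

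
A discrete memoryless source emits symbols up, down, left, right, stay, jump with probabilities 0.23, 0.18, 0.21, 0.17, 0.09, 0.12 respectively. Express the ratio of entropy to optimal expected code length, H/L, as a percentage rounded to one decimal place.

Entropy H = −Σ p log₂ p ≈ 2.5201 bits.
Huffman merges: 9/100+3/25→21/100; 17/100+9/50→7/20; 21/100+21/100→21/50; 23/100+7/20→29/50; 21/50+29/50→1. L = 64/25 ≈ 2.5600.
Efficiency = H/L = 2.5201/2.5600 = 98.4%.

98.4%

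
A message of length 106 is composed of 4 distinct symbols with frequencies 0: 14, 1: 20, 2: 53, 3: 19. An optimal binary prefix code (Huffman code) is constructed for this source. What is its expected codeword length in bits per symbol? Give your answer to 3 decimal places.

1.811 bits/symbol

Probabilities are the counts divided by 106.
Repeatedly combine the two least-probable nodes; the expected code length is the sum of the merged weights.
merge 7/53 + 19/106 → 33/106
merge 10/53 + 33/106 → 1/2
merge 1/2 + 1/2 → 1
L = 33/106 + 1/2 + 1 = 96/53 ≈ 1.811 bits/symbol.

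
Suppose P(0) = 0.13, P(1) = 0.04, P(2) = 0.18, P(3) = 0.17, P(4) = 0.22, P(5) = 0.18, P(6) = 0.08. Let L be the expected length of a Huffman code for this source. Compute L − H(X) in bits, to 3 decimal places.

0.054 bits

Entropy H = −Σ p log₂ p ≈ 2.6657 bits.
Huffman merges: 1/25+2/25→3/25; 3/25+13/100→1/4; 17/100+9/50→7/20; 9/50+11/50→2/5; 1/4+7/20→3/5; 2/5+3/5→1. L = 68/25 ≈ 2.7200.
L − H = 2.7200 − 2.6657 = 0.054 bits.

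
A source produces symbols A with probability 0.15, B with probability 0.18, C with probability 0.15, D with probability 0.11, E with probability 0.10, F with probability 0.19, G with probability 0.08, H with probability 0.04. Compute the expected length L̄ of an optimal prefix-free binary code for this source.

2.93 bits/symbol

Repeatedly combine the two least-probable nodes; the expected code length is the sum of the merged weights.
merge 1/25 + 2/25 → 3/25
merge 1/10 + 11/100 → 21/100
merge 3/25 + 3/20 → 27/100
merge 3/20 + 9/50 → 33/100
merge 19/100 + 21/100 → 2/5
merge 27/100 + 33/100 → 3/5
merge 2/5 + 3/5 → 1
L = 3/25 + 21/100 + 27/100 + 33/100 + 2/5 + 3/5 + 1 = 293/100 = 2.93 bits/symbol.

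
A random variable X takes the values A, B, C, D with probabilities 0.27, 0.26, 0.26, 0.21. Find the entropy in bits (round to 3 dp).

1.993 bits

H = −Σ pᵢ log₂ pᵢ.
−0.27·log₂(0.27) = 0.5100
−0.26·log₂(0.26) = 0.5053
−0.26·log₂(0.26) = 0.5053
−0.21·log₂(0.21) = 0.4728
Sum ≈ 1.9934 → 1.993 bits.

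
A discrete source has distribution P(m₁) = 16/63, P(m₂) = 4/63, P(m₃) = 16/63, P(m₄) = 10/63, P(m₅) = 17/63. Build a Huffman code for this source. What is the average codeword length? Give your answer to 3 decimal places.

Repeatedly combine the two least-probable nodes; the expected code length is the sum of the merged weights.
merge 4/63 + 10/63 → 2/9
merge 2/9 + 16/63 → 10/21
merge 16/63 + 17/63 → 11/21
merge 10/21 + 11/21 → 1
L = 2/9 + 10/21 + 11/21 + 1 = 20/9 ≈ 2.222 bits/symbol.

2.222 bits/symbol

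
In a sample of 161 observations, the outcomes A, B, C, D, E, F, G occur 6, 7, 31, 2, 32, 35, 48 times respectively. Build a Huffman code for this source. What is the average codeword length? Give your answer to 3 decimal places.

Probabilities are the counts divided by 161.
Repeatedly combine the two least-probable nodes; the expected code length is the sum of the merged weights.
merge 2/161 + 6/161 → 8/161
merge 1/23 + 8/161 → 15/161
merge 15/161 + 31/161 → 2/7
merge 32/161 + 5/23 → 67/161
merge 2/7 + 48/161 → 94/161
merge 67/161 + 94/161 → 1
L = 8/161 + 15/161 + 2/7 + 67/161 + 94/161 + 1 = 17/7 ≈ 2.429 bits/symbol.

2.429 bits/symbol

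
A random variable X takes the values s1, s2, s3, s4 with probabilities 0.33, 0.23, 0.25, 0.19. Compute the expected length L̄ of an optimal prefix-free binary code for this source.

Repeatedly combine the two least-probable nodes; the expected code length is the sum of the merged weights.
merge 19/100 + 23/100 → 21/50
merge 1/4 + 33/100 → 29/50
merge 21/50 + 29/50 → 1
L = 21/50 + 29/50 + 1 = 2 bits/symbol.

2 bits/symbol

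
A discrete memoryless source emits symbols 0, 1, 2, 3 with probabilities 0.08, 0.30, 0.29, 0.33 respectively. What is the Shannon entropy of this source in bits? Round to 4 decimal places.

1.8583 bits

H = −Σ pᵢ log₂ pᵢ.
−0.08·log₂(0.08) = 0.2915
−0.30·log₂(0.30) = 0.5211
−0.29·log₂(0.29) = 0.5179
−0.33·log₂(0.33) = 0.5278
Sum ≈ 1.8583 → 1.8583 bits.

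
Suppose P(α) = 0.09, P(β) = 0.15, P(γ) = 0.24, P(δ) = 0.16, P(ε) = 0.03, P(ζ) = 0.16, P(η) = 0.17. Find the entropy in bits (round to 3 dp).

H = −Σ pᵢ log₂ pᵢ.
−0.09·log₂(0.09) = 0.3127
−0.15·log₂(0.15) = 0.4105
−0.24·log₂(0.24) = 0.4941
−0.16·log₂(0.16) = 0.4230
−0.03·log₂(0.03) = 0.1518
−0.16·log₂(0.16) = 0.4230
−0.17·log₂(0.17) = 0.4346
Sum ≈ 2.6497 → 2.650 bits.

2.650 bits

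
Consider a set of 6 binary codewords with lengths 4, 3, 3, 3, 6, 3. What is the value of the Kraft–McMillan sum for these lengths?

0.578125

With common denominator 2^6 = 64: Σ 2^(−ℓᵢ) = 4/64 + 8/64 + 8/64 + 8/64 + 1/64 + 8/64 = 37/64 = 0.578125.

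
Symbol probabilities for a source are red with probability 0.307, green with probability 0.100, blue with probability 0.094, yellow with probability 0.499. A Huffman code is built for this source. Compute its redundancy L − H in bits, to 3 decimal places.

Entropy H = −Σ p log₂ p ≈ 1.6763 bits.
Huffman merges: 47/500+1/10→97/500; 97/500+307/1000→501/1000; 499/1000+501/1000→1. L = 339/200 ≈ 1.6950.
L − H = 1.6950 − 1.6763 = 0.019 bits.

0.019 bits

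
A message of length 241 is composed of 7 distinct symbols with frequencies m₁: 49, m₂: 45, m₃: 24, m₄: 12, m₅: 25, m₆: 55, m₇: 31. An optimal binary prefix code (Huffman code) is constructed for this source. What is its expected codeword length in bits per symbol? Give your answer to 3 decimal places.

2.718 bits/symbol

Probabilities are the counts divided by 241.
Repeatedly combine the two least-probable nodes; the expected code length is the sum of the merged weights.
merge 12/241 + 24/241 → 36/241
merge 25/241 + 31/241 → 56/241
merge 36/241 + 45/241 → 81/241
merge 49/241 + 55/241 → 104/241
merge 56/241 + 81/241 → 137/241
merge 104/241 + 137/241 → 1
L = 36/241 + 56/241 + 81/241 + 104/241 + 137/241 + 1 = 655/241 ≈ 2.718 bits/symbol.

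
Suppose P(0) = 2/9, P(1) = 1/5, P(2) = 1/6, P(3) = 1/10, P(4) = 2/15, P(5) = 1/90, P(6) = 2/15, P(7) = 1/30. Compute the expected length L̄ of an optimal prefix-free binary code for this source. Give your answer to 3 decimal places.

2.767 bits/symbol

Repeatedly combine the two least-probable nodes; the expected code length is the sum of the merged weights.
merge 1/90 + 1/30 → 2/45
merge 2/45 + 1/10 → 13/90
merge 2/15 + 2/15 → 4/15
merge 13/90 + 1/6 → 14/45
merge 1/5 + 2/9 → 19/45
merge 4/15 + 14/45 → 26/45
merge 19/45 + 26/45 → 1
L = 2/45 + 13/90 + 4/15 + 14/45 + 19/45 + 26/45 + 1 = 83/30 ≈ 2.767 bits/symbol.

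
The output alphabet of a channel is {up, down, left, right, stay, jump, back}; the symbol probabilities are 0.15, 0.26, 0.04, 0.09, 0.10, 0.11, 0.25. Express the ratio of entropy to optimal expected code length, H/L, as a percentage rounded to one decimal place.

99.1%

Entropy H = −Σ p log₂ p ≈ 2.5967 bits.
Huffman merges: 1/25+9/100→13/100; 1/10+11/100→21/100; 13/100+3/20→7/25; 21/100+1/4→23/50; 13/50+7/25→27/50; 23/50+27/50→1. L = 131/50 ≈ 2.6200.
Efficiency = H/L = 2.5967/2.6200 = 99.1%.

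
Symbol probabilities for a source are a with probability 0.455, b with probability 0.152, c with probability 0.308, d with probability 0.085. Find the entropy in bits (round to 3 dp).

H = −Σ pᵢ log₂ pᵢ.
−0.455·log₂(0.455) = 0.5169
−0.152·log₂(0.152) = 0.4131
−0.308·log₂(0.308) = 0.5233
−0.085·log₂(0.085) = 0.3023
Sum ≈ 1.7556 → 1.756 bits.

1.756 bits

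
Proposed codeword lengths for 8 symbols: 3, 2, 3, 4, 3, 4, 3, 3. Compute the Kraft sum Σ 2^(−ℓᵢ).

1

With common denominator 2^4 = 16: Σ 2^(−ℓᵢ) = 2/16 + 4/16 + 2/16 + 1/16 + 2/16 + 1/16 + 2/16 + 2/16 = 16/16 = 1.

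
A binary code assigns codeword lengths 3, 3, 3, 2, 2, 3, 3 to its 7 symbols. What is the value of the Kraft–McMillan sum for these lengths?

With common denominator 2^3 = 8: Σ 2^(−ℓᵢ) = 1/8 + 1/8 + 1/8 + 2/8 + 2/8 + 1/8 + 1/8 = 9/8 = 1.125.

1.125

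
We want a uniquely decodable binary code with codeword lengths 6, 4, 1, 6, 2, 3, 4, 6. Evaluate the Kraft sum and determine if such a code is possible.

1.046875; no

With common denominator 2^6 = 64: Σ 2^(−ℓᵢ) = 1/64 + 4/64 + 32/64 + 1/64 + 16/64 + 8/64 + 4/64 + 1/64 = 67/64 = 1.046875.
Kraft's inequality requires Σ ≤ 1; here Σ = 1.046875 > 1, so no such prefix code exists.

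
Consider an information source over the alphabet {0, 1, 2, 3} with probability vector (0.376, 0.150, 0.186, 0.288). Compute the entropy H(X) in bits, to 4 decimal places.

H = −Σ pᵢ log₂ pᵢ.
−0.376·log₂(0.376) = 0.5306
−0.150·log₂(0.150) = 0.4105
−0.186·log₂(0.186) = 0.4514
−0.288·log₂(0.288) = 0.5172
Sum ≈ 1.9097 → 1.9097 bits.

1.9097 bits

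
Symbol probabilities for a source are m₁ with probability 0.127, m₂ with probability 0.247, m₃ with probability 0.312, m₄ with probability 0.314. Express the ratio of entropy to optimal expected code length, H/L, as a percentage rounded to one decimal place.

Entropy H = −Σ p log₂ p ≈ 1.9254 bits.
Huffman merges: 127/1000+247/1000→187/500; 39/125+157/500→313/500; 187/500+313/500→1. L = 2 ≈ 2.0000.
Efficiency = H/L = 1.9254/2.0000 = 96.3%.

96.3%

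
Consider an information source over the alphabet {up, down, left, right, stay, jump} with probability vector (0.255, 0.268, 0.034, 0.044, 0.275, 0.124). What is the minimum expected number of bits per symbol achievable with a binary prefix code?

2.28 bits/symbol

Repeatedly combine the two least-probable nodes; the expected code length is the sum of the merged weights.
merge 17/500 + 11/250 → 39/500
merge 39/500 + 31/250 → 101/500
merge 101/500 + 51/200 → 457/1000
merge 67/250 + 11/40 → 543/1000
merge 457/1000 + 543/1000 → 1
L = 39/500 + 101/500 + 457/1000 + 543/1000 + 1 = 57/25 = 2.28 bits/symbol.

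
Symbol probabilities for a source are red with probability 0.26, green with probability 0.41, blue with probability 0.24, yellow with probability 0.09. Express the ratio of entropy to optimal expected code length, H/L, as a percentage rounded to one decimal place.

95.8%

Entropy H = −Σ p log₂ p ≈ 1.8395 bits.
Huffman merges: 9/100+6/25→33/100; 13/50+33/100→59/100; 41/100+59/100→1. L = 48/25 ≈ 1.9200.
Efficiency = H/L = 1.8395/1.9200 = 95.8%.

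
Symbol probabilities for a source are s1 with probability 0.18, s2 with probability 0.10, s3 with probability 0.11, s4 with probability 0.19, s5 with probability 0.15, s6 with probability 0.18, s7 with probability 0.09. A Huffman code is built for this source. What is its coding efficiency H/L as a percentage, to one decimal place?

Entropy H = −Σ p log₂ p ≈ 2.7515 bits.
Huffman merges: 9/100+1/10→19/100; 11/100+3/20→13/50; 9/50+9/50→9/25; 19/100+19/100→19/50; 13/50+9/25→31/50; 19/50+31/50→1. L = 281/100 ≈ 2.8100.
Efficiency = H/L = 2.7515/2.8100 = 97.9%.

97.9%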